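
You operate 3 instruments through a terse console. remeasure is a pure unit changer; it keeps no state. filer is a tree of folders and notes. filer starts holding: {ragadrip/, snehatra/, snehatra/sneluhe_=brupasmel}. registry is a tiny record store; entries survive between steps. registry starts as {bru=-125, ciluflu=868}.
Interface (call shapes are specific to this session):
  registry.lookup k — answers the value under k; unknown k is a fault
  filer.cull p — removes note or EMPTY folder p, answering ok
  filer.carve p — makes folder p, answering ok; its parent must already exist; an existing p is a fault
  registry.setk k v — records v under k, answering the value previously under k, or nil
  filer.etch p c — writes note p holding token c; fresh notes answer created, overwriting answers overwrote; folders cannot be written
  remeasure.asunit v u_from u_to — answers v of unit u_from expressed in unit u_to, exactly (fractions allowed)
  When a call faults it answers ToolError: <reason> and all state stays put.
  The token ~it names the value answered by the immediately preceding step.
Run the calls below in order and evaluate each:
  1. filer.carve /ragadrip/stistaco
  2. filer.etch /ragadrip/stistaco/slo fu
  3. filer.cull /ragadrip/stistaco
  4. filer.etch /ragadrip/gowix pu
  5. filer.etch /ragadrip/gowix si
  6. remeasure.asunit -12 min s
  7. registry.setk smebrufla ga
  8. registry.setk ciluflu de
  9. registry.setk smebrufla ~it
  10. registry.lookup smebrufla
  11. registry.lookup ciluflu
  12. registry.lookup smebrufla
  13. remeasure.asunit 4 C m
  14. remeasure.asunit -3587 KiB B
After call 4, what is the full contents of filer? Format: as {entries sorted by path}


Answer: {ragadrip/, ragadrip/gowix=pu, ragadrip/stistaco/, ragadrip/stistaco/slo=fu, snehatra/, snehatra/sneluhe_=brupasmel}

Derivation:
Step: filer.carve[p→/ragadrip/stistaco]
Result: ok
Step: filer.etch[p→/ragadrip/stistaco/slo; c→fu]
Result: created
Step: filer.cull[p→/ragadrip/stistaco]
Result: ToolError: not empty
Step: filer.etch[p→/ragadrip/gowix; c→pu]
Result: created
Step: filer.etch[p→/ragadrip/gowix; c→si]
Result: overwrote
Step: remeasure.asunit[v→-12; u_from→min; u_to→s]
Result: -720
Step: registry.setk[k→smebrufla; v→ga]
Result: nil
Step: registry.setk[k→ciluflu; v→de]
Result: 868
Step: registry.setk[k→smebrufla; v→~it]
Result: ga
Step: registry.lookup[k→smebrufla]
Result: 868
Step: registry.lookup[k→ciluflu]
Result: de
Step: registry.lookup[k→smebrufla]
Result: 868
Step: remeasure.asunit[v→4; u_from→C; u_to→m]
Result: ToolError: incompatible units
Step: remeasure.asunit[v→-3587; u_from→KiB; u_to→B]
Result: -3673088


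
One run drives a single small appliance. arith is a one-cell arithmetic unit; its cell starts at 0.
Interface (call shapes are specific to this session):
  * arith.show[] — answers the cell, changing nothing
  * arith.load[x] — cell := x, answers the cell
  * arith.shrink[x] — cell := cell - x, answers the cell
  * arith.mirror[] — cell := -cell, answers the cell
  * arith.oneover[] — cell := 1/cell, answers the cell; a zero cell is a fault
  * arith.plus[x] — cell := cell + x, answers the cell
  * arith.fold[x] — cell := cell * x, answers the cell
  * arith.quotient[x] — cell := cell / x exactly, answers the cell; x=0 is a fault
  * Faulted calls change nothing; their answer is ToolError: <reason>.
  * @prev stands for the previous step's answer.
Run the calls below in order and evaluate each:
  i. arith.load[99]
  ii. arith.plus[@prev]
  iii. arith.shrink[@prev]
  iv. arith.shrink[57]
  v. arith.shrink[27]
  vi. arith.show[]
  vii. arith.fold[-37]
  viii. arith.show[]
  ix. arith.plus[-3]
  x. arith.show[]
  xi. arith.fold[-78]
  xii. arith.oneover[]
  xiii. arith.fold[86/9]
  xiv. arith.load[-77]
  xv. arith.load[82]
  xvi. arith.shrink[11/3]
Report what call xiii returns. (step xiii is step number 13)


Now I run arith.load with x→99, and observe 99.
Using arith.plus with x→@prev, yielding 198.
I try arith.shrink with x→@prev, giving 0.
Then arith.shrink with x→57: -57.
Calling arith.shrink with x→27, and observe -84.
I try arith.show, which returns -84.
Then arith.fold with x→-37, and observe 3108.
Using arith.show(), and observe 3108.
Then arith.plus with x→-3, which returns 3105.
I try arith.show(), — result: 3105.
Calling arith.fold with x→-78: -242190.
Next I call arith.oneover(), → -1/242190.
Calling arith.fold with x→86/9, yielding -43/1089855.
I run arith.load with x→-77, and see -77.
Now I run arith.load with x→82, → 82.
I try arith.shrink with x→11/3, and observe 235/3.

Answer: -43/1089855


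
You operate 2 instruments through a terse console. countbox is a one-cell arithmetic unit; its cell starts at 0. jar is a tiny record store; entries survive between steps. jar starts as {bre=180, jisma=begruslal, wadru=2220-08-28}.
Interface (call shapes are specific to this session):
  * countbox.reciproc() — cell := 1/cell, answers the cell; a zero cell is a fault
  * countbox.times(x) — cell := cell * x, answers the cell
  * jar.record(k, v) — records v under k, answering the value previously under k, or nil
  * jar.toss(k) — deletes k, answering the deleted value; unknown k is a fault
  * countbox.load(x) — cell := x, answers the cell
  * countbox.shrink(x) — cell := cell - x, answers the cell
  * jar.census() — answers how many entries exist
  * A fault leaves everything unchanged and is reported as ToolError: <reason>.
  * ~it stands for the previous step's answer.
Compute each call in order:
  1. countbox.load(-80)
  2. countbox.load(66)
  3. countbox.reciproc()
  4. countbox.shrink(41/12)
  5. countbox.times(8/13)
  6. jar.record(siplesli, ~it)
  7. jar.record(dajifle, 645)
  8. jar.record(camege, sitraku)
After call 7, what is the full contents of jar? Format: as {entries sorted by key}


-- 1. load(x='-80') == -80
-- 2. load(x='66') == 66
-- 3. reciproc() == 1/66
-- 4. shrink(x='41/12') == -449/132
-- 5. times(x='8/13') == -898/429
-- 6. record(k='siplesli', v='~it') == nil
-- 7. record(k='dajifle', v='645') == nil
-- 8. record(k='camege', v='sitraku') == nil

Answer: {bre=180, dajifle=645, jisma=begruslal, siplesli=-898/429, wadru=2220-08-28}


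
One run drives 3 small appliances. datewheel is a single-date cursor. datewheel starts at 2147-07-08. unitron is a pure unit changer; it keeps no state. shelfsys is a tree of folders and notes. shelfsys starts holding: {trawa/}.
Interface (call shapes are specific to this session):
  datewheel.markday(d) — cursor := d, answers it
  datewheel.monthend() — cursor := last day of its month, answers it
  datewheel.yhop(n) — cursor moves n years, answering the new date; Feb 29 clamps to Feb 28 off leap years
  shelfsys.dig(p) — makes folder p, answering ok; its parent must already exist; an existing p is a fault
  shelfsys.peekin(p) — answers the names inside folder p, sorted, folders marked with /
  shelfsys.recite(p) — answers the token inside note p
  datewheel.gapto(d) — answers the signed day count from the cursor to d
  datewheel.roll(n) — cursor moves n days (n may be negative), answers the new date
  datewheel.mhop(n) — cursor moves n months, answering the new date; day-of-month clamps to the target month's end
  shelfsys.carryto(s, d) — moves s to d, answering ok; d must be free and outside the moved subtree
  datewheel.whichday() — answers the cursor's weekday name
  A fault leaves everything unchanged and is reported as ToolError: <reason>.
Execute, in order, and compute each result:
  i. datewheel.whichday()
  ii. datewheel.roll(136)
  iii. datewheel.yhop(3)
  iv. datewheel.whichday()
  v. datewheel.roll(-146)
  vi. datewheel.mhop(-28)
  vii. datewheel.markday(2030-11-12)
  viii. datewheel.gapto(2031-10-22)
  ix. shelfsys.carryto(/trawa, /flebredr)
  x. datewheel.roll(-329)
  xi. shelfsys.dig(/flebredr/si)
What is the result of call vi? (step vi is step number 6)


Answer: 2148-02-28

Derivation:
% whichday
:: Saturday
% roll n→136
:: 2147-11-21
% yhop n→3
:: 2150-11-21
% whichday
:: Saturday
% roll n→-146
:: 2150-06-28
% mhop n→-28
:: 2148-02-28
% markday d→2030-11-12
:: 2030-11-12
% gapto d→2031-10-22
:: 344
% carryto s→/trawa d→/flebredr
:: ok
% roll n→-329
:: 2029-12-18
% dig p→/flebredr/si
:: ok


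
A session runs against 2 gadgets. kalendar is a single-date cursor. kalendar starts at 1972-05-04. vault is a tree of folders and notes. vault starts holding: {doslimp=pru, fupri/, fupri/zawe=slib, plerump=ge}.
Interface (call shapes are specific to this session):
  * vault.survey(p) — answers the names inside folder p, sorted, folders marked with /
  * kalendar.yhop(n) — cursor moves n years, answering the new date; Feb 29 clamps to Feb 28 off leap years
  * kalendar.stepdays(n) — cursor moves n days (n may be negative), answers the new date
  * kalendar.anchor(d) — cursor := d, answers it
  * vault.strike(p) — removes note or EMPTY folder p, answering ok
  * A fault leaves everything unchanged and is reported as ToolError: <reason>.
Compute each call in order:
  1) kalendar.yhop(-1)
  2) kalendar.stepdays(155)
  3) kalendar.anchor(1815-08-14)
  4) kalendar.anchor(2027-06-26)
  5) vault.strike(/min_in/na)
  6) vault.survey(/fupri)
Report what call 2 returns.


Answer: 1971-10-06

Derivation:
% 1. kalendar.yhop(n: -1) : 1971-05-04
% 2. kalendar.stepdays(n: 155) : 1971-10-06
% 3. kalendar.anchor(d: 1815-08-14) : 1815-08-14
% 4. kalendar.anchor(d: 2027-06-26) : 2027-06-26
% 5. vault.strike(p: /min_in/na) : ToolError: not found
% 6. vault.survey(p: /fupri) : [zawe]


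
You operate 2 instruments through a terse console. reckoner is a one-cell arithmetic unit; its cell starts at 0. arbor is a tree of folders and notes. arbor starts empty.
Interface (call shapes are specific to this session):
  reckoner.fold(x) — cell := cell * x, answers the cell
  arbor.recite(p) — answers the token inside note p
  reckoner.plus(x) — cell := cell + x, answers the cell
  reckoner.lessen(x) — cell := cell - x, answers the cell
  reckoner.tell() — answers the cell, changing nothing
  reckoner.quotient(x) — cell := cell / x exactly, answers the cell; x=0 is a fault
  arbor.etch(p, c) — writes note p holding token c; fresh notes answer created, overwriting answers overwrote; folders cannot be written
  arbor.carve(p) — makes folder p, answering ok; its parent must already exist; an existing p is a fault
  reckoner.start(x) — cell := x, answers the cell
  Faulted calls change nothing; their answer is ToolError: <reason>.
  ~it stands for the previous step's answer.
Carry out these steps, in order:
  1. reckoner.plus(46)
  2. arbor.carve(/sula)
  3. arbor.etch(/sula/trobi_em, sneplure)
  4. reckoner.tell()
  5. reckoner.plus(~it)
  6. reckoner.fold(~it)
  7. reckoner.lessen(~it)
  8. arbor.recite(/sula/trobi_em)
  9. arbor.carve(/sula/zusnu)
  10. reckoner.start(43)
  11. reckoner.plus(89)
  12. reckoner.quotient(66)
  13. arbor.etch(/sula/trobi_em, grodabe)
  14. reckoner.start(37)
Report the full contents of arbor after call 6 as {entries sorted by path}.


Answer: {sula/, sula/trobi_em=sneplure}

Derivation:
-> plus(x='46')
<- 46
-> carve(p='/sula')
<- ok
-> etch(p='/sula/trobi_em', c='sneplure')
<- created
-> tell()
<- 46
-> plus(x='~it')
<- 92
-> fold(x='~it')
<- 8464
-> lessen(x='~it')
<- 0
-> recite(p='/sula/trobi_em')
<- sneplure
-> carve(p='/sula/zusnu')
<- ok
-> start(x='43')
<- 43
-> plus(x='89')
<- 132
-> quotient(x='66')
<- 2
-> etch(p='/sula/trobi_em', c='grodabe')
<- overwrote
-> start(x='37')
<- 37


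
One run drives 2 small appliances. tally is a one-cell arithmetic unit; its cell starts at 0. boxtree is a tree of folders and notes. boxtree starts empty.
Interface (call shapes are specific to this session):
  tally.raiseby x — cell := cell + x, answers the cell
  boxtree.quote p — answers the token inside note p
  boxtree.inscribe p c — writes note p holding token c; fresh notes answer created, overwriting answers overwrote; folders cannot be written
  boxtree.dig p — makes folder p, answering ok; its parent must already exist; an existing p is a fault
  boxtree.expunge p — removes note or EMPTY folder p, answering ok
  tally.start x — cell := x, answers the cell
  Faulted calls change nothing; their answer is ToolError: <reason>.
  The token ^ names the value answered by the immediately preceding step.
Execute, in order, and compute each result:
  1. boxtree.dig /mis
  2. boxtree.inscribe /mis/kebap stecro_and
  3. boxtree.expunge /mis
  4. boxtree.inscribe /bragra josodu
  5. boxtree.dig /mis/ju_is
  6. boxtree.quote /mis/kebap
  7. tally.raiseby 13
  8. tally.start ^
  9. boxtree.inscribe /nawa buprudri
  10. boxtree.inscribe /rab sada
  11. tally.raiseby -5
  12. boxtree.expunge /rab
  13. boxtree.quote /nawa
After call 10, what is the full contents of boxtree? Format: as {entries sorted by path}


I invoke boxtree.dig passing p='/mis', and see ok.
Invoking boxtree.inscribe passing p='/mis/kebap', c='stecro_and', and see created.
Next I call boxtree.expunge passing p='/mis', — result: ToolError: not empty.
Next I call boxtree.inscribe passing p='/bragra', c='josodu', which returns created.
I use boxtree.dig passing p='/mis/ju_is', → ok.
I use boxtree.quote passing p='/mis/kebap', which returns stecro_and.
I run tally.raiseby passing x='13', → 13.
Then tally.start passing x='^', → 13.
Then boxtree.inscribe passing p='/nawa', c='buprudri', giving created.
Then boxtree.inscribe passing p='/rab', c='sada', and observe created.
Invoking tally.raiseby passing x='-5', and get 8.
Invoking boxtree.expunge passing p='/rab', which returns ok.
I use boxtree.quote passing p='/nawa', giving buprudri.

Answer: {bragra=josodu, mis/, mis/ju_is/, mis/kebap=stecro_and, nawa=buprudri, rab=sada}


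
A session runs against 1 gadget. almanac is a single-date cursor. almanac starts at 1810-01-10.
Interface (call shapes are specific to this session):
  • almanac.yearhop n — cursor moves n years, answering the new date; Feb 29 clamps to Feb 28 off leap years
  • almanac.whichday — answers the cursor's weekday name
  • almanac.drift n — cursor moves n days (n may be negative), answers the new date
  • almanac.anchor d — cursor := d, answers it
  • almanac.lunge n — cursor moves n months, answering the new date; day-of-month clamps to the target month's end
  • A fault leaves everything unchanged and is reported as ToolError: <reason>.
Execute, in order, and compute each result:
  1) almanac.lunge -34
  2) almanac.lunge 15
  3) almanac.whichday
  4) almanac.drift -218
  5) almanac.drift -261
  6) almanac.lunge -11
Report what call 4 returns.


Using almanac.lunge(n=-34), — result: 1807-03-10.
I run almanac.lunge(n=15), which returns 1808-06-10.
I try almanac.whichday: Friday.
I invoke almanac.drift(n=-218): 1807-11-05.
Invoking almanac.drift(n=-261), — result: 1807-02-17.
Next I call almanac.lunge(n=-11): 1806-03-17.

Answer: 1807-11-05


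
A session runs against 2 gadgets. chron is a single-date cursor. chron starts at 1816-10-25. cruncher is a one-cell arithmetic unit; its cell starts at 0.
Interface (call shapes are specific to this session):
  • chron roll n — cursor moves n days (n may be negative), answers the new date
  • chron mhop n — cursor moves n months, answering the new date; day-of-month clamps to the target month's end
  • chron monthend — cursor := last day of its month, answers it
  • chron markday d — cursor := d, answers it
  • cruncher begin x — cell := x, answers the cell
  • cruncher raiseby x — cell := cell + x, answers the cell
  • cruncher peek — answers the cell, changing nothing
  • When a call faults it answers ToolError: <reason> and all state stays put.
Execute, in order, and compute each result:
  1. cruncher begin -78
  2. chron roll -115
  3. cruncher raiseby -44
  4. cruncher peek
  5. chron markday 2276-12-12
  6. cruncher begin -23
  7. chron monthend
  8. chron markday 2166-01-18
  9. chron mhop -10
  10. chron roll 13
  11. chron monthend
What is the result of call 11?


Answer: 2165-03-31

Derivation:
[in] cruncher begin x=-78
[out] -78
[in] chron roll n=-115
[out] 1816-07-02
[in] cruncher raiseby x=-44
[out] -122
[in] cruncher peek
[out] -122
[in] chron markday d=2276-12-12
[out] 2276-12-12
[in] cruncher begin x=-23
[out] -23
[in] chron monthend
[out] 2276-12-31
[in] chron markday d=2166-01-18
[out] 2166-01-18
[in] chron mhop n=-10
[out] 2165-03-18
[in] chron roll n=13
[out] 2165-03-31
[in] chron monthend
[out] 2165-03-31


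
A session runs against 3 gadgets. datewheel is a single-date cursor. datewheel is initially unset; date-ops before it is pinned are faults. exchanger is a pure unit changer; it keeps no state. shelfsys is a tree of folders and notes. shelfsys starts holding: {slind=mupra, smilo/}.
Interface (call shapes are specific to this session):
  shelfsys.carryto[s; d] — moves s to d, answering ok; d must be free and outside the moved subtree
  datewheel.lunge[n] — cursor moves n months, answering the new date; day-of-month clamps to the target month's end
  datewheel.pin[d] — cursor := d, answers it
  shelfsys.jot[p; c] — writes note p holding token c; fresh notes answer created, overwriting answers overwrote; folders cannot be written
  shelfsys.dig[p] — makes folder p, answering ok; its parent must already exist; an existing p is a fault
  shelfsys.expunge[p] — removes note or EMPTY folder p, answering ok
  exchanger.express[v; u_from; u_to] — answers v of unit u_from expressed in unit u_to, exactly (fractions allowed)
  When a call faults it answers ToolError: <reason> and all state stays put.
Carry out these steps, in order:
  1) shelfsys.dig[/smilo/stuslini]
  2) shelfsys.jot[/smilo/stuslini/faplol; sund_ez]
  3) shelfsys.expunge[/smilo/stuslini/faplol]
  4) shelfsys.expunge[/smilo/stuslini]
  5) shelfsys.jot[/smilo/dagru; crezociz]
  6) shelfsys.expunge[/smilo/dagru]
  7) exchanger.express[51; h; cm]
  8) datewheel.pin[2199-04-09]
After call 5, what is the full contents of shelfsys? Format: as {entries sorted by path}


Answer: {slind=mupra, smilo/, smilo/dagru=crezociz}

Derivation:
% shelfsys.dig p: /smilo/stuslini
[out] ok
% shelfsys.jot p: /smilo/stuslini/faplol c: sund_ez
[out] created
% shelfsys.expunge p: /smilo/stuslini/faplol
[out] ok
% shelfsys.expunge p: /smilo/stuslini
[out] ok
% shelfsys.jot p: /smilo/dagru c: crezociz
[out] created
% shelfsys.expunge p: /smilo/dagru
[out] ok
% exchanger.express v: 51 u_from: h u_to: cm
[out] ToolError: incompatible units
% datewheel.pin d: 2199-04-09
[out] 2199-04-09


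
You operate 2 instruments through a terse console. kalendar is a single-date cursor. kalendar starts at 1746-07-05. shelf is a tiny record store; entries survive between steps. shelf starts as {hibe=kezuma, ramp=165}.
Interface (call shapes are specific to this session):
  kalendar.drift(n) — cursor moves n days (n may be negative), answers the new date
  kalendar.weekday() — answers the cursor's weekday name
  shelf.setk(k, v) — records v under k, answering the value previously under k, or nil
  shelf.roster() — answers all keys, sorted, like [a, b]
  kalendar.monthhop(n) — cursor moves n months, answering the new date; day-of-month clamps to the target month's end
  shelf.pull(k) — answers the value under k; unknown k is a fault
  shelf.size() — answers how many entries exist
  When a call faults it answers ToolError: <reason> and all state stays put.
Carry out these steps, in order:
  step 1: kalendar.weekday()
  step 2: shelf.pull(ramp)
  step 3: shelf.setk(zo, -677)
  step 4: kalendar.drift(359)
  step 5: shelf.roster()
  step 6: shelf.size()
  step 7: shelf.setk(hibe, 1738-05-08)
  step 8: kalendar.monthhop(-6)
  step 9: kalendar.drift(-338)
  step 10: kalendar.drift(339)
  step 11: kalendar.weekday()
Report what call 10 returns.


~$ kalendar.weekday
:: Tuesday
~$ shelf.pull k: ramp
:: 165
~$ shelf.setk k: zo v: -677
:: nil
~$ kalendar.drift n: 359
:: 1747-06-29
~$ shelf.roster
:: [hibe, ramp, zo]
~$ shelf.size
:: 3
~$ shelf.setk k: hibe v: 1738-05-08
:: kezuma
~$ kalendar.monthhop n: -6
:: 1746-12-29
~$ kalendar.drift n: -338
:: 1746-01-25
~$ kalendar.drift n: 339
:: 1746-12-30
~$ kalendar.weekday
:: Friday

Answer: 1746-12-30


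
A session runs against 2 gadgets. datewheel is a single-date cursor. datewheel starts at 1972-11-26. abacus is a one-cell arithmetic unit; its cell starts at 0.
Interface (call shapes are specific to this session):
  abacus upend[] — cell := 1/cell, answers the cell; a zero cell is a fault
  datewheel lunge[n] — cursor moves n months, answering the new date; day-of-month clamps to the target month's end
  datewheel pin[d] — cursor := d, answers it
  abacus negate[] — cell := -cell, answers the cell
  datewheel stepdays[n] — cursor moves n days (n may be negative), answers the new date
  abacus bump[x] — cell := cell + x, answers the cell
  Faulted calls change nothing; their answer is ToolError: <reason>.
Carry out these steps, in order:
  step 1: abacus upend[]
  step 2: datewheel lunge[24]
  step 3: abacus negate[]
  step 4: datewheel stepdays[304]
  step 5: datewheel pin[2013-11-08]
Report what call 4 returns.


Answer: 1975-09-26

Derivation:
I call abacus upend, and observe ToolError: reciprocal of zero.
I run datewheel lunge on n='24', giving 1974-11-26.
I run abacus negate(), and get 0.
Using datewheel stepdays on n='304', and get 1975-09-26.
I use datewheel pin on d='2013-11-08', giving 2013-11-08.


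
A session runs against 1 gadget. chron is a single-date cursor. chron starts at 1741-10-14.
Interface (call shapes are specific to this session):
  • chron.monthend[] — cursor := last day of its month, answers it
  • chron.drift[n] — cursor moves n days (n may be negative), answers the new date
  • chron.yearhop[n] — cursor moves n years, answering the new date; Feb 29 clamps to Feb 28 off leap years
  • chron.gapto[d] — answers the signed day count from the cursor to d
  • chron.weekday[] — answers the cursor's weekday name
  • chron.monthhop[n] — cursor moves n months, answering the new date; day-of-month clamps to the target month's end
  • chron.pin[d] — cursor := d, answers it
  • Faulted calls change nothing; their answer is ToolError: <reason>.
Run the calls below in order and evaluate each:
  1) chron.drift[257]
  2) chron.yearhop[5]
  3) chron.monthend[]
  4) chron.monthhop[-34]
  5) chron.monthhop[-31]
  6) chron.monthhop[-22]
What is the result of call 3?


→ drift(257)
← 1742-06-28
→ yearhop(5)
← 1747-06-28
→ monthend()
← 1747-06-30
→ monthhop(-34)
← 1744-08-30
→ monthhop(-31)
← 1742-01-30
→ monthhop(-22)
← 1740-03-30

Answer: 1747-06-30


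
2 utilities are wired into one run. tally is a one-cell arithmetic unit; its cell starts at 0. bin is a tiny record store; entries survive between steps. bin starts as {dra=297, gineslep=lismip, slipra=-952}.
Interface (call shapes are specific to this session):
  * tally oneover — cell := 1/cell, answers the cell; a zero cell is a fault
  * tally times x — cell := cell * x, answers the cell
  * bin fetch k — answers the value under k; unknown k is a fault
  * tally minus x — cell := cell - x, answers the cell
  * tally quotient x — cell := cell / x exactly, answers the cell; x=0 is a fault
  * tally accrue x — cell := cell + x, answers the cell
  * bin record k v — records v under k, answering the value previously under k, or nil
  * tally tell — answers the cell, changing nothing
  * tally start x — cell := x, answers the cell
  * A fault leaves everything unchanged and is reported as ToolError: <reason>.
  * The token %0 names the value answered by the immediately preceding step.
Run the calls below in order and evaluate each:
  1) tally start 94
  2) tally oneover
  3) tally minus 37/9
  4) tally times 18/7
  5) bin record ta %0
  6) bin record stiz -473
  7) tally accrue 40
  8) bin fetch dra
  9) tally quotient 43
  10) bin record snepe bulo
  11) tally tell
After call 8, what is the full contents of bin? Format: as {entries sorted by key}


Act: tally start[x→94]
Obs: 94
Act: tally oneover[]
Obs: 1/94
Act: tally minus[x→37/9]
Obs: -3469/846
Act: tally times[x→18/7]
Obs: -3469/329
Act: bin record[k→ta; v→%0]
Obs: nil
Act: bin record[k→stiz; v→-473]
Obs: nil
Act: tally accrue[x→40]
Obs: 9691/329
Act: bin fetch[k→dra]
Obs: 297
Act: tally quotient[x→43]
Obs: 9691/14147
Act: bin record[k→snepe; v→bulo]
Obs: nil
Act: tally tell[]
Obs: 9691/14147

Answer: {dra=297, gineslep=lismip, slipra=-952, stiz=-473, ta=-3469/329}


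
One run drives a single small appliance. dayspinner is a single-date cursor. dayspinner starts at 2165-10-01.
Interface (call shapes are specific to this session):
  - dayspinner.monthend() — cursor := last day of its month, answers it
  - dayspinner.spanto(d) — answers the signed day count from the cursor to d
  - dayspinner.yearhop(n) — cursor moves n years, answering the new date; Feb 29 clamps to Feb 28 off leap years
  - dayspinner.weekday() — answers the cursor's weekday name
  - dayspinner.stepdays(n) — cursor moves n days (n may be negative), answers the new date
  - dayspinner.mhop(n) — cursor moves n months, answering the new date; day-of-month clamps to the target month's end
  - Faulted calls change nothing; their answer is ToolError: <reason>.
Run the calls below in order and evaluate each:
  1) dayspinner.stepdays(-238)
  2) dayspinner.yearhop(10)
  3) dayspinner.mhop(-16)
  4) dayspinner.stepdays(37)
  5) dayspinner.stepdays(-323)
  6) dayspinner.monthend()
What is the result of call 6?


Answer: 2172-12-31

Derivation:
Step: dayspinner.stepdays[n='-238']
Result: 2165-02-05
Step: dayspinner.yearhop[n='10']
Result: 2175-02-05
Step: dayspinner.mhop[n='-16']
Result: 2173-10-05
Step: dayspinner.stepdays[n='37']
Result: 2173-11-11
Step: dayspinner.stepdays[n='-323']
Result: 2172-12-23
Step: dayspinner.monthend[]
Result: 2172-12-31


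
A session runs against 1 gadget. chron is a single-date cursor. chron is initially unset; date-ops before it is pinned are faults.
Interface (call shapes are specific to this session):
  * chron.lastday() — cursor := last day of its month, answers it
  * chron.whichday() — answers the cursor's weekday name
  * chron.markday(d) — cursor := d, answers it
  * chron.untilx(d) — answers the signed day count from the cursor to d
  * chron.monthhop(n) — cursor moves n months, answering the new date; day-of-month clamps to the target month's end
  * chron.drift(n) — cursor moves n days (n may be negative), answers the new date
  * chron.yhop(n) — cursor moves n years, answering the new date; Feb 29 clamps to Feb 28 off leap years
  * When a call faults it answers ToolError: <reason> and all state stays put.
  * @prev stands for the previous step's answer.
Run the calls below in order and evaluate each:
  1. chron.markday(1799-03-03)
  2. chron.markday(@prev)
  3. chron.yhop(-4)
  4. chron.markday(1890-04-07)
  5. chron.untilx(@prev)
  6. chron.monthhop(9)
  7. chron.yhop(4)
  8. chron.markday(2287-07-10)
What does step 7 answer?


-> markday(d=1799-03-03)
<- 1799-03-03
-> markday(d=@prev)
<- 1799-03-03
-> yhop(n=-4)
<- 1795-03-03
-> markday(d=1890-04-07)
<- 1890-04-07
-> untilx(d=@prev)
<- 0
-> monthhop(n=9)
<- 1891-01-07
-> yhop(n=4)
<- 1895-01-07
-> markday(d=2287-07-10)
<- 2287-07-10

Answer: 1895-01-07


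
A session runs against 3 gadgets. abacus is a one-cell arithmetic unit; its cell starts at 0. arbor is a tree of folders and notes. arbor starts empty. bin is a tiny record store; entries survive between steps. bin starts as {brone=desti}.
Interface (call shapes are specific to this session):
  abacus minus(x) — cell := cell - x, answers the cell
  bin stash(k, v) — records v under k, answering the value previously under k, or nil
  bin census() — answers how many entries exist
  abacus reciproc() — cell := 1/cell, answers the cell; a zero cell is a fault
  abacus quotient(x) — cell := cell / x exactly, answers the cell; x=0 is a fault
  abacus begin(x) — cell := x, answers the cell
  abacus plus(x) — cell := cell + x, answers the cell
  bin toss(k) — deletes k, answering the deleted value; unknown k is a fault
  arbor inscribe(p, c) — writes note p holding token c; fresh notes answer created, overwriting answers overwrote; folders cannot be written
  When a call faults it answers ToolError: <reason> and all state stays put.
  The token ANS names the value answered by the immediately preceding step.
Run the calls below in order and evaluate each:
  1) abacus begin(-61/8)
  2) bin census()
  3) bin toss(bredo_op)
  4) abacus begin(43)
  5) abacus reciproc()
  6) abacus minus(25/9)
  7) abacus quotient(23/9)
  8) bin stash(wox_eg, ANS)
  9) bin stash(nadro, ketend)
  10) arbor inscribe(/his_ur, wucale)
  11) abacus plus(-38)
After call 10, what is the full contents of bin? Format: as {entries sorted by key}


Step: abacus begin[x='-61/8']
Result: -61/8
Step: bin census[]
Result: 1
Step: bin toss[k='bredo_op']
Result: ToolError: no such key bredo_op
Step: abacus begin[x='43']
Result: 43
Step: abacus reciproc[]
Result: 1/43
Step: abacus minus[x='25/9']
Result: -1066/387
Step: abacus quotient[x='23/9']
Result: -1066/989
Step: bin stash[k='wox_eg'; v='ANS']
Result: nil
Step: bin stash[k='nadro'; v='ketend']
Result: nil
Step: arbor inscribe[p='/his_ur'; c='wucale']
Result: created
Step: abacus plus[x='-38']
Result: -38648/989

Answer: {brone=desti, nadro=ketend, wox_eg=-1066/989}


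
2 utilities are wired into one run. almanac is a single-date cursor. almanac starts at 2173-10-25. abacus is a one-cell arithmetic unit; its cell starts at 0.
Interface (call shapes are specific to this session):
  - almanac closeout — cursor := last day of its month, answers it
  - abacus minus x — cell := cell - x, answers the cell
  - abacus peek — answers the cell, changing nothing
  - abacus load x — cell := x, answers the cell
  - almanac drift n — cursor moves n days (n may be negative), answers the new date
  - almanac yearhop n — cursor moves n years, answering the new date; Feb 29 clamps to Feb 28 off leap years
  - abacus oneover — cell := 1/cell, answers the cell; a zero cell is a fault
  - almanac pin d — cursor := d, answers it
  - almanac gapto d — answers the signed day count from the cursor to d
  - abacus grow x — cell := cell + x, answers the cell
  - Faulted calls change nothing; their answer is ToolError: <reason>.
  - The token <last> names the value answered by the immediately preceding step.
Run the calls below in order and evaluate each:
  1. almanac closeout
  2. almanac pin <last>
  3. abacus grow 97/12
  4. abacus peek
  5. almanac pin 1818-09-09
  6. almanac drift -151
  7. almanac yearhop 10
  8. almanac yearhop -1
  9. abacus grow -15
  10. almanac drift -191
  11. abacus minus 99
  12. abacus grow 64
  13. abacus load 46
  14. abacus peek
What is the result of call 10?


Answer: 1826-10-02

Derivation:
>>> almanac closeout
= 2173-10-31
>>> almanac pin d=<last>
= 2173-10-31
>>> abacus grow x=97/12
= 97/12
>>> abacus peek
= 97/12
>>> almanac pin d=1818-09-09
= 1818-09-09
>>> almanac drift n=-151
= 1818-04-11
>>> almanac yearhop n=10
= 1828-04-11
>>> almanac yearhop n=-1
= 1827-04-11
>>> abacus grow x=-15
= -83/12
>>> almanac drift n=-191
= 1826-10-02
>>> abacus minus x=99
= -1271/12
>>> abacus grow x=64
= -503/12
>>> abacus load x=46
= 46
>>> abacus peek
= 46


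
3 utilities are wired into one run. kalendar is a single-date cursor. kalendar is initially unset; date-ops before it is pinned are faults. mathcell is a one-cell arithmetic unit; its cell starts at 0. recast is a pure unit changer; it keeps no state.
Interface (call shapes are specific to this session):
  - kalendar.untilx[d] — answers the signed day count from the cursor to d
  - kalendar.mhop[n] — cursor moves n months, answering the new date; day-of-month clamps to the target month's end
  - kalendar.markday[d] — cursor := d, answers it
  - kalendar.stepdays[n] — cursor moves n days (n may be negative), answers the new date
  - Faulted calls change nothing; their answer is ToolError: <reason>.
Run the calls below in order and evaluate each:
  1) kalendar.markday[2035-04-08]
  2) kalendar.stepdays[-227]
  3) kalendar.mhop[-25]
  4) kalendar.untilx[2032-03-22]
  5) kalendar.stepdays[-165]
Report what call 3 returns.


Answer: 2032-07-24

Derivation:
> kalendar.markday 2035-04-08
[out] 2035-04-08
> kalendar.stepdays -227
[out] 2034-08-24
> kalendar.mhop -25
[out] 2032-07-24
> kalendar.untilx 2032-03-22
[out] -124
> kalendar.stepdays -165
[out] 2032-02-10


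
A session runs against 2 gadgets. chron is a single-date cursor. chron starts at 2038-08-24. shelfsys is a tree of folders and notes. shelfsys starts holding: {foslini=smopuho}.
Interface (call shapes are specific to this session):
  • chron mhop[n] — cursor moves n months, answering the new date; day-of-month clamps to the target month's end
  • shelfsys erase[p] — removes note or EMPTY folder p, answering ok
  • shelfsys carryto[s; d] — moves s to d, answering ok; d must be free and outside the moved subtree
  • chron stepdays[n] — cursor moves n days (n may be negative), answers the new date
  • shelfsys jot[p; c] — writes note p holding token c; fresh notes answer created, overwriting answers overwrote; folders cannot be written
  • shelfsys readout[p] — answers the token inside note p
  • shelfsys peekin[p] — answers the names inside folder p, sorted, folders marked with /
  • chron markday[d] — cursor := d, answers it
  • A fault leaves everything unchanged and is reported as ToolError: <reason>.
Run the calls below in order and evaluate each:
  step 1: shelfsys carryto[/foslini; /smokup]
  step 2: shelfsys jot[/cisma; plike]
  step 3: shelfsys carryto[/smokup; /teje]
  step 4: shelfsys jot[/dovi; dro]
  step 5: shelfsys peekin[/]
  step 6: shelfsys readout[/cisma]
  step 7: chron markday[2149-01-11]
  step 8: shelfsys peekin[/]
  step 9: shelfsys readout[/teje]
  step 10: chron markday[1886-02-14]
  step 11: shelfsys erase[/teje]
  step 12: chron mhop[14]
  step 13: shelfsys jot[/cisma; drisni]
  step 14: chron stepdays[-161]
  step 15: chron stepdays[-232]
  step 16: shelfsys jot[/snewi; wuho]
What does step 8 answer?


% shelfsys carryto s: /foslini d: /smokup
[out] ok
% shelfsys jot p: /cisma c: plike
[out] created
% shelfsys carryto s: /smokup d: /teje
[out] ok
% shelfsys jot p: /dovi c: dro
[out] created
% shelfsys peekin p: /
[out] [cisma, dovi, teje]
% shelfsys readout p: /cisma
[out] plike
% chron markday d: 2149-01-11
[out] 2149-01-11
% shelfsys peekin p: /
[out] [cisma, dovi, teje]
% shelfsys readout p: /teje
[out] smopuho
% chron markday d: 1886-02-14
[out] 1886-02-14
% shelfsys erase p: /teje
[out] ok
% chron mhop n: 14
[out] 1887-04-14
% shelfsys jot p: /cisma c: drisni
[out] overwrote
% chron stepdays n: -161
[out] 1886-11-04
% chron stepdays n: -232
[out] 1886-03-17
% shelfsys jot p: /snewi c: wuho
[out] created

Answer: [cisma, dovi, teje]


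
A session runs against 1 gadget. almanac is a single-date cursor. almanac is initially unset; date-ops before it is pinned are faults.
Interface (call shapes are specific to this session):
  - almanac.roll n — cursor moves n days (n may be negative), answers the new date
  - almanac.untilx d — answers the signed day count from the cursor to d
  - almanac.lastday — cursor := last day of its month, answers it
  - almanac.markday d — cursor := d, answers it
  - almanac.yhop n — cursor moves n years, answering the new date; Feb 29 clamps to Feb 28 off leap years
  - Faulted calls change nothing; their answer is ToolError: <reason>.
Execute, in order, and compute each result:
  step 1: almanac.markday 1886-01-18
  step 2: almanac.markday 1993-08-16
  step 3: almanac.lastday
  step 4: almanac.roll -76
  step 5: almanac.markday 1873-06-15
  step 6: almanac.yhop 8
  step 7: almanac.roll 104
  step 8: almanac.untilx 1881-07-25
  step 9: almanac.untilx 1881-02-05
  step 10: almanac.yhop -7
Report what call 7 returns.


Using markday passing d: 1886-01-18, which returns 1886-01-18.
Invoking markday passing d: 1993-08-16, and get 1993-08-16.
Then lastday, yielding 1993-08-31.
I invoke roll passing n: -76, — result: 1993-06-16.
Next I call markday passing d: 1873-06-15, which returns 1873-06-15.
I run yhop passing n: 8, and observe 1881-06-15.
I call roll passing n: 104, which returns 1881-09-27.
I run untilx passing d: 1881-07-25, giving -64.
I run untilx passing d: 1881-02-05, which returns -234.
Now I run yhop passing n: -7: 1874-09-27.

Answer: 1881-09-27


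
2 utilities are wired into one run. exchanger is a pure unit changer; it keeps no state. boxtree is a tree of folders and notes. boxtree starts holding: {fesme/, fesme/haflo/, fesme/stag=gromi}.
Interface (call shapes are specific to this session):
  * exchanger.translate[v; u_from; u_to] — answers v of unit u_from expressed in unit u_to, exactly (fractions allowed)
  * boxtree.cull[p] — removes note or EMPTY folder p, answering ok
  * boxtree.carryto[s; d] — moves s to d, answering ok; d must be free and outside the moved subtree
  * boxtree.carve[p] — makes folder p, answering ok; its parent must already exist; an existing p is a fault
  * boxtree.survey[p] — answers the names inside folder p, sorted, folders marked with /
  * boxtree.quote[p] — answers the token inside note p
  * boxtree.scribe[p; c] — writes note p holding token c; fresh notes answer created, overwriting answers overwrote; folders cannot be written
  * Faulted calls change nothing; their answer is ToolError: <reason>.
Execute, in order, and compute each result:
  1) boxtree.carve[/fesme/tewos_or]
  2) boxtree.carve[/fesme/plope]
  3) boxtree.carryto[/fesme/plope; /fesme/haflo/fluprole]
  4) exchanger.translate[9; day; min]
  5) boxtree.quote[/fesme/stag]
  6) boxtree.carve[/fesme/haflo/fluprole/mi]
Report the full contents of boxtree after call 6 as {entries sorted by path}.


I use boxtree.carve on /fesme/tewos_or, → ok.
I try boxtree.carve on /fesme/plope, which returns ok.
I use boxtree.carryto on /fesme/plope, /fesme/haflo/fluprole, and see ok.
Now I run exchanger.translate on 9, day, min, and observe 12960.
I invoke boxtree.quote on /fesme/stag, yielding gromi.
Calling boxtree.carve on /fesme/haflo/fluprole/mi, yielding ok.

Answer: {fesme/, fesme/haflo/, fesme/haflo/fluprole/, fesme/haflo/fluprole/mi/, fesme/stag=gromi, fesme/tewos_or/}


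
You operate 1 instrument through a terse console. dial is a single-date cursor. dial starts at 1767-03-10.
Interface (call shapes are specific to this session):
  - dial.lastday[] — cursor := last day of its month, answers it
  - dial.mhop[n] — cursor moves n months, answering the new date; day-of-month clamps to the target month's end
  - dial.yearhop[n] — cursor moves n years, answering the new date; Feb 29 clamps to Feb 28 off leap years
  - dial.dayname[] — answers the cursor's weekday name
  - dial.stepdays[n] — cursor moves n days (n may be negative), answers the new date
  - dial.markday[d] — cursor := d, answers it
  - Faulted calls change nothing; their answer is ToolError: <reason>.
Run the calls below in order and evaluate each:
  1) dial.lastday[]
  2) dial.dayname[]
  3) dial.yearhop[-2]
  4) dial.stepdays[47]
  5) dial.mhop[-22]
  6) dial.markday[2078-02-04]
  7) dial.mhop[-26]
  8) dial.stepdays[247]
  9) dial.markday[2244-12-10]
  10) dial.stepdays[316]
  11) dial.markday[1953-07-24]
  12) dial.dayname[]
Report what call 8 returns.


I call dial.lastday(), and observe 1767-03-31.
I call dial.dayname(): Tuesday.
Next I call dial.yearhop(-2), which returns 1765-03-31.
Calling dial.stepdays(47): 1765-05-17.
I call dial.mhop(-22), giving 1763-07-17.
Next I call dial.markday(2078-02-04), and get 2078-02-04.
Then dial.mhop(-26): 2075-12-04.
I run dial.stepdays(247), and observe 2076-08-07.
Next I call dial.markday(2244-12-10), which returns 2244-12-10.
I run dial.stepdays(316), — result: 2245-10-22.
I use dial.markday(1953-07-24), giving 1953-07-24.
Then dial.dayname, and get Friday.

Answer: 2076-08-07


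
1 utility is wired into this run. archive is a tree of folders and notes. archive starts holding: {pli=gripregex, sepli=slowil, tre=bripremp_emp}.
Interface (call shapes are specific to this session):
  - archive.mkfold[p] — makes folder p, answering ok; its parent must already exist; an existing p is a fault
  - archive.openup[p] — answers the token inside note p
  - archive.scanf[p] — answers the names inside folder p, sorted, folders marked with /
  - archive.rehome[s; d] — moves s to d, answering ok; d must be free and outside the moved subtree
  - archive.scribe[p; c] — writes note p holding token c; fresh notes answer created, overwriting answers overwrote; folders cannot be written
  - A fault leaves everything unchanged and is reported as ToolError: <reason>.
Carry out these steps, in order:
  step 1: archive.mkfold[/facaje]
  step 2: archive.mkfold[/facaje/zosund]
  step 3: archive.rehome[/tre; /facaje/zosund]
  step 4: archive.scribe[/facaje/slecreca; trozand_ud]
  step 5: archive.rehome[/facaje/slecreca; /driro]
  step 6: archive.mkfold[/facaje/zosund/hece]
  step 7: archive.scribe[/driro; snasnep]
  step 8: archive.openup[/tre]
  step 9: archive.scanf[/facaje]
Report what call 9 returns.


Answer: [zosund/]

Derivation:
CALL archive.mkfold[p→/facaje]
RET  ok
CALL archive.mkfold[p→/facaje/zosund]
RET  ok
CALL archive.rehome[s→/tre; d→/facaje/zosund]
RET  ToolError: exists
CALL archive.scribe[p→/facaje/slecreca; c→trozand_ud]
RET  created
CALL archive.rehome[s→/facaje/slecreca; d→/driro]
RET  ok
CALL archive.mkfold[p→/facaje/zosund/hece]
RET  ok
CALL archive.scribe[p→/driro; c→snasnep]
RET  overwrote
CALL archive.openup[p→/tre]
RET  bripremp_emp
CALL archive.scanf[p→/facaje]
RET  [zosund/]
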